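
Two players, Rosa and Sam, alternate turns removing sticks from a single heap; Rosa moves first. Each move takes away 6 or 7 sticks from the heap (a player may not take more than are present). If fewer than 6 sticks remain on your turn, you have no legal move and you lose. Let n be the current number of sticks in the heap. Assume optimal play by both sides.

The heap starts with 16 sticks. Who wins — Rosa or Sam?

Sam wins.

Positions with no move are L. A position that does have a move is losing for the player to move precisely when every available move leads to a winning position for the opponent. Fill in the labels:
n=0: no move → L
n=1: no move → L
n=2: no move → L
n=3: no move → L
n=4: no move → L
n=5: no move → L
n=6: →0(L), so W
n=7: →1(L), so W
n=8: →2(L), so W
n=9: →3(L), so W
n=10: →4(L), so W
n=11: →5(L), so W
n=12: →5(L), so W
n=13: →7(W), 6(W) — all W, so L
n=14: →8(W), 7(W) — all W, so L
n=15: →9(W), 8(W) — all W, so L
n=16: →10(W), 9(W) — all W, so L
The starting position 16 is L: whatever Rosa does, the opponent receives a W position.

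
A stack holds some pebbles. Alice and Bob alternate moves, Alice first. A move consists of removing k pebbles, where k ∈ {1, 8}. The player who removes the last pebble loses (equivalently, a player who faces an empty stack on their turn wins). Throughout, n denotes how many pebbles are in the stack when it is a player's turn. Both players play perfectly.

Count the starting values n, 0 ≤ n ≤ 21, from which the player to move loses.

10

Compute win/loss labels from the base case upward. A position with no move is W. Any other position is W if it can reach an L in one move, else L.
n=0: no move; the opponent has just taken the last pebble and therefore loses → W
n=1: L (sole option 0(W) is W)
n=2: W (go to 1, an L position)
n=3: L (sole option 2(W) is W)
n=4: W (go to 3, an L position)
n=5: L (sole option 4(W) is W)
n=6: W (go to 5, an L position)
n=7: L (sole option 6(W) is W)
n=8: W (go to 7, an L position)
n=9: W (go to 1, an L position)
n=10: L (options 9(W), 2(W) are all W)
n=11: W (go to 10, an L position)
n=12: L (options 11(W), 4(W) are all W)
n=13: W (go to 12, an L position)
n=14: L (options 13(W), 6(W) are all W)
n=15: W (go to 14, an L position)
n=16: L (options 15(W), 8(W) are all W)
n=17: W (go to 16, an L position)
n=18: W (go to 10, an L position)
n=19: L (options 18(W), 11(W) are all W)
n=20: W (go to 19, an L position)
n=21: L (options 20(W), 13(W) are all W)
L entries with 0 ≤ n ≤ 21: n = 1, 3, 5, 7, 10, 12, 14, 16, 19, 21; that makes 10.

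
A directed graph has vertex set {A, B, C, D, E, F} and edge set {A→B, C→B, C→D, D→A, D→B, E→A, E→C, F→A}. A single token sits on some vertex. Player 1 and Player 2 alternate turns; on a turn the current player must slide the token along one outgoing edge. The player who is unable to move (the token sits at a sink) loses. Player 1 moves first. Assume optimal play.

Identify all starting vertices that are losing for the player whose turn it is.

Work bottom-up. With no move the player to move loses. Otherwise the position is W if at least one move leads to an L position for the opponent, and L if every move leads to a W.
Every edge goes from a vertex to one that appears earlier in the order B, A, D, C, E, F, so processing vertices in that order labels each vertex after all of its successors.
B: no outgoing edge → L
A: →B(L), so W
D: →B(L), so W
C: →B(L), so W
E: →C(W), A(W) — all W, so L
F: →A(W) only, which is W, so L
Reading off the rows marked L gives the requested list; there are 3 such vertices.

B, E, F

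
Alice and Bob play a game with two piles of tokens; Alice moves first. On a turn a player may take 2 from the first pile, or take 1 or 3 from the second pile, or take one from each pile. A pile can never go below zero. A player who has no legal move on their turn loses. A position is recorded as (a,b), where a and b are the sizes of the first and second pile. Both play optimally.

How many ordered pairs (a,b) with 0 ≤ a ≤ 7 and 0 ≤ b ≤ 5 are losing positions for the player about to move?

17

Work bottom-up. With no move the player to move loses. Otherwise the position is W if at least one move leads to an L position for the opponent, and L if every move leads to a W.
Every move lowers a or b (never raises either), so fill the grid row by row in increasing a, and left to right within a row: each cell's successors are then already labelled.
      b=0  b=1  b=2  b=3  b=4  b=5
a=0:    L    W    L    W    L    W
a=1:    L    W    L    W    L    W
a=2:    W    W    W    W    W    W
a=3:    W    L    W    L    W    L
a=4:    L    W    W    W    W    L
a=5:    L    W    L    W    L    W
a=6:    W    W    L    W    L    W
a=7:    W    L    W    W    W    W
Cells with no legal move (terminal, hence L): (0,0), (1,0).
The remaining L cells, each justified by listing all of its moves:
(0,2): →(0,1)(W) only, which is W, so L
(0,4): →(0,3)(W), (0,1)(W) — all W, so L
(1,2): →(1,1)(W), (0,1)(W) — all W, so L
(1,4): →(1,3)(W), (1,1)(W), (0,3)(W) — all W, so L
(3,1): →(1,1)(W), (3,0)(W), (2,0)(W) — all W, so L
(3,3): →(1,3)(W), (3,2)(W), (3,0)(W), (2,2)(W) — all W, so L
(3,5): →(1,5)(W), (3,4)(W), (3,2)(W), (2,4)(W) — all W, so L
(4,0): →(2,0)(W) only, which is W, so L
(4,5): →(2,5)(W), (4,4)(W), (4,2)(W), (3,4)(W) — all W, so L
(5,0): →(3,0)(W) only, which is W, so L
(5,2): →(3,2)(W), (5,1)(W), (4,1)(W) — all W, so L
(5,4): →(3,4)(W), (5,3)(W), (5,1)(W), (4,3)(W) — all W, so L
(6,2): →(4,2)(W), (6,1)(W), (5,1)(W) — all W, so L
(6,4): →(4,4)(W), (6,3)(W), (6,1)(W), (5,3)(W) — all W, so L
(7,1): →(5,1)(W), (7,0)(W), (6,0)(W) — all W, so L
Every other cell has at least one move into one of the L cells above, so it is W.
L cells per row: a=0: 3, a=1: 3, a=2: 0, a=3: 3, a=4: 2, a=5: 3, a=6: 2, a=7: 1; total 17.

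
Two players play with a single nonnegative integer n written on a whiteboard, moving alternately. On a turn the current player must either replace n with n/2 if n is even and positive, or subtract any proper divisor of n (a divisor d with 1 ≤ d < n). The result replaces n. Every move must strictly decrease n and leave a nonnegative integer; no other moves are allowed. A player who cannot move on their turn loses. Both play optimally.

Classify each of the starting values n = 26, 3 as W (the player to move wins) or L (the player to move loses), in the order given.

Compute win/loss labels from the base case upward. A position with no move is L. Any other position is W if it can reach an L in one move, else L.
n=0: no move → L
n=1: no move → L
n=2: →1(L), so W
n=3: →2(W) only, which is W, so L
n=4: →3(L), so W
n=5: →4(W) only, which is W, so L
n=6: →3(L), so W
n=7: →6(W) only, which is W, so L
n=8: →7(L), so W
n=9: →6(W), 8(W) — all W, so L
n=10: →5(L), so W
n=11: →10(W) only, which is W, so L
n=12: →9(L), so W
n=13: →12(W) only, which is W, so L
n=14: →7(L), so W
n=15: →10(W), 12(W), 14(W) — all W, so L
n=16: →15(L), so W
n=17: →16(W) only, which is W, so L
n=18: →9(L), so W
n=19: →18(W) only, which is W, so L
n=20: →15(L), so W
n=21: →14(W), 18(W), 20(W) — all W, so L
n=22: →11(L), so W
n=23: →22(W) only, which is W, so L
n=24: →21(L), so W
n=25: →20(W), 24(W) — all W, so L
n=26: →13(L), so W

26: W, 3: L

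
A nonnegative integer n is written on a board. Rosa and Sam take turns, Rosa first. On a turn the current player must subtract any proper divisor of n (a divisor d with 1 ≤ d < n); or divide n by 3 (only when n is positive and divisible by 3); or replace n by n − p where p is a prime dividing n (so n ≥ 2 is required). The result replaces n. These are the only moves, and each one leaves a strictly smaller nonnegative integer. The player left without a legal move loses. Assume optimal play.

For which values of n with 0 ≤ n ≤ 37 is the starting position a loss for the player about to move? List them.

Positions with no move are L. A position that does have a move is losing for the player to move precisely when every available move leads to a winning position for the opponent. Fill in the labels:
n=0: no move → L
n=1: no move → L
n=2: can move to 0, which is L ⇒ W
n=3: can move to 0, which is L ⇒ W
n=4: moves to 2(W), 3(W); every one is W ⇒ L
n=5: can move to 0, which is L ⇒ W
n=6: can move to 4, which is L ⇒ W
n=7: can move to 0, which is L ⇒ W
n=8: can move to 4, which is L ⇒ W
n=9: moves to 3(W), 6(W), 8(W); every one is W ⇒ L
n=10: can move to 9, which is L ⇒ W
n=11: can move to 0, which is L ⇒ W
n=12: can move to 4, which is L ⇒ W
n=13: can move to 0, which is L ⇒ W
n=14: moves to 7(W), 12(W), 13(W); every one is W ⇒ L
n=15: can move to 14, which is L ⇒ W
n=16: can move to 14, which is L ⇒ W
n=17: can move to 0, which is L ⇒ W
n=18: can move to 9, which is L ⇒ W
n=19: can move to 0, which is L ⇒ W
n=20: moves to 10(W), 15(W), 16(W), 18(W), 19(W); every one is W ⇒ L
n=21: can move to 14, which is L ⇒ W
n=22: can move to 20, which is L ⇒ W
n=23: can move to 0, which is L ⇒ W
n=24: can move to 20, which is L ⇒ W
n=25: can move to 20, which is L ⇒ W
n=26: moves to 13(W), 24(W), 25(W); every one is W ⇒ L
n=27: can move to 9, which is L ⇒ W
n=28: can move to 14, which is L ⇒ W
n=29: can move to 0, which is L ⇒ W
n=30: can move to 20, which is L ⇒ W
n=31: can move to 0, which is L ⇒ W
n=32: moves to 16(W), 24(W), 28(W), 30(W), 31(W); every one is W ⇒ L
n=33: can move to 32, which is L ⇒ W
n=34: can move to 32, which is L ⇒ W
n=35: moves to 28(W), 30(W), 34(W); every one is W ⇒ L
n=36: can move to 32, which is L ⇒ W
n=37: can move to 0, which is L ⇒ W
Reading off the rows marked L gives the requested list; there are 9 such values of n.

0, 1, 4, 9, 14, 20, 26, 32, 35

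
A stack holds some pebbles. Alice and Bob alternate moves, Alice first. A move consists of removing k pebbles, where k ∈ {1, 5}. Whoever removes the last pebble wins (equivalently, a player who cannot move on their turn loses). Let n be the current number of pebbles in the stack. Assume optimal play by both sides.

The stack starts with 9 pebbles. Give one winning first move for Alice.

Classify positions by backward induction: terminal positions (no move available) are L. From any other position, the mover wins iff some move reaches an L.
n=0: no move → L
n=1: reaches L-position 0 → W
n=2: only reaches 1(W), which is W → L
n=3: reaches L-position 2 → W
n=4: only reaches 3(W), which is W → L
n=5: reaches L-position 4 → W
n=6: only reaches 5(W), 1(W), all W → L
n=7: reaches L-position 6 → W
n=8: only reaches 7(W), 3(W), all W → L
n=9: reaches L-position 8 → W
From 9, the L positions reachable in one move are: 8, 4. Any move reaching one of these is winning.

Remove 1, leaving 8.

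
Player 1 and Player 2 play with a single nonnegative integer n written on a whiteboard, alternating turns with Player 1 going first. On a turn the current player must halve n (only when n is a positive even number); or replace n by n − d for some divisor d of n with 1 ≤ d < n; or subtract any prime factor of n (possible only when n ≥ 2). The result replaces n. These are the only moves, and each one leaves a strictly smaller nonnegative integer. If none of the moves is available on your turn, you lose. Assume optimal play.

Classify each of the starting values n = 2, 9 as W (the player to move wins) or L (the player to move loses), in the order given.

Use the standard recursion: the mover loses at a terminal position; elsewhere, the mover wins exactly when some move hands the opponent an L position.
n=0: no move → L
n=1: no move → L
n=2: W (go to 0, an L position)
n=3: W (go to 0, an L position)
n=4: L (options 2(W), 3(W) are all W)
n=5: W (go to 0, an L position)
n=6: W (go to 4, an L position)
n=7: W (go to 0, an L position)
n=8: W (go to 4, an L position)
n=9: L (options 6(W), 8(W) are all W)

2: W, 9: L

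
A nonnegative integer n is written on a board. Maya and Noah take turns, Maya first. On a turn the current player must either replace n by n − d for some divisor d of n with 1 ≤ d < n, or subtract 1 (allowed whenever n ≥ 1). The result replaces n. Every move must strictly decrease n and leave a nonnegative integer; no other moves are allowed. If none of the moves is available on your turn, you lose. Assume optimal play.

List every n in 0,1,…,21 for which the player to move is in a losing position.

Compute win/loss labels from the base case upward. A position with no move is L. Any other position is W if it can reach an L in one move, else L.
n=0: no move → L
n=1: can move to 0, which is L ⇒ W
n=2: the only move is to 1(W), a W ⇒ L
n=3: can move to 2, which is L ⇒ W
n=4: can move to 2, which is L ⇒ W
n=5: the only move is to 4(W), a W ⇒ L
n=6: can move to 5, which is L ⇒ W
n=7: the only move is to 6(W), a W ⇒ L
n=8: can move to 7, which is L ⇒ W
n=9: moves to 6(W), 8(W); every one is W ⇒ L
n=10: can move to 5, which is L ⇒ W
n=11: the only move is to 10(W), a W ⇒ L
n=12: can move to 9, which is L ⇒ W
n=13: the only move is to 12(W), a W ⇒ L
n=14: can move to 7, which is L ⇒ W
n=15: moves to 10(W), 12(W), 14(W); every one is W ⇒ L
n=16: can move to 15, which is L ⇒ W
n=17: the only move is to 16(W), a W ⇒ L
n=18: can move to 9, which is L ⇒ W
n=19: the only move is to 18(W), a W ⇒ L
n=20: can move to 15, which is L ⇒ W
n=21: moves to 14(W), 18(W), 20(W); every one is W ⇒ L
The losing starting values of n are exactly the entries labelled L in this table (11 of them).

0, 2, 5, 7, 9, 11, 13, 15, 17, 19, 21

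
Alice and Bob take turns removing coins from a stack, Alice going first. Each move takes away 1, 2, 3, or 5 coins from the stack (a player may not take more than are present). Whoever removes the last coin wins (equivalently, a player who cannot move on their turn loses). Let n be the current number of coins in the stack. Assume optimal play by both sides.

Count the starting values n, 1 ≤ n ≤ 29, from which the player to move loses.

Compute win/loss labels from the base case upward. A position with no move is L. Any other position is W if it can reach an L in one move, else L.
n=0: no move → L
n=1: reaches L-position 0 → W
n=2: reaches L-position 0 → W
n=3: reaches L-position 0 → W
n=4: only reaches 3(W), 2(W), 1(W), all W → L
n=5: reaches L-position 4 → W
n=6: reaches L-position 4 → W
n=7: reaches L-position 4 → W
n=8: only reaches 7(W), 6(W), 5(W), 3(W), all W → L
n=9: reaches L-position 8 → W
n=10: reaches L-position 8 → W
n=11: reaches L-position 8 → W
n=12: only reaches 11(W), 10(W), 9(W), 7(W), all W → L
n=13: reaches L-position 12 → W
n=14: reaches L-position 12 → W
n=15: reaches L-position 12 → W
n=16: only reaches 15(W), 14(W), 13(W), 11(W), all W → L
n=17: reaches L-position 16 → W
n=18: reaches L-position 16 → W
n=19: reaches L-position 16 → W
n=20: only reaches 19(W), 18(W), 17(W), 15(W), all W → L
n=21: reaches L-position 20 → W
n=22: reaches L-position 20 → W
n=23: reaches L-position 20 → W
n=24: only reaches 23(W), 22(W), 21(W), 19(W), all W → L
n=25: reaches L-position 24 → W
n=26: reaches L-position 24 → W
n=27: reaches L-position 24 → W
n=28: only reaches 27(W), 26(W), 25(W), 23(W), all W → L
n=29: reaches L-position 28 → W
L entries with 1 ≤ n ≤ 29 (n=0 is outside the asked range and is not counted): n = 4, 8, 12, 16, 20, 24, 28; that makes 7.

7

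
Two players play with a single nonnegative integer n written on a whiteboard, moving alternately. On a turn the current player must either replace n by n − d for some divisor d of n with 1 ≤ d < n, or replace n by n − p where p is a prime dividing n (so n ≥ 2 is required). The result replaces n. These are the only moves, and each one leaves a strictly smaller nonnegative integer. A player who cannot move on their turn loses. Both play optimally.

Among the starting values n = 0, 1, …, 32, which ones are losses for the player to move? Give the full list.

0, 1, 4, 9, 14, 20, 26, 32

Label each position W (a win for the player to move) or L (a loss). A position with no legal move is L; any other position is W exactly when some move reaches an L, and L when every move reaches a W.
n=0: no move → L
n=1: no move → L
n=2: reaches L-position 0 → W
n=3: reaches L-position 0 → W
n=4: only reaches 2(W), 3(W), all W → L
n=5: reaches L-position 0 → W
n=6: reaches L-position 4 → W
n=7: reaches L-position 0 → W
n=8: reaches L-position 4 → W
n=9: only reaches 6(W), 8(W), all W → L
n=10: reaches L-position 9 → W
n=11: reaches L-position 0 → W
n=12: reaches L-position 9 → W
n=13: reaches L-position 0 → W
n=14: only reaches 7(W), 12(W), 13(W), all W → L
n=15: reaches L-position 14 → W
n=16: reaches L-position 14 → W
n=17: reaches L-position 0 → W
n=18: reaches L-position 9 → W
n=19: reaches L-position 0 → W
n=20: only reaches 10(W), 15(W), 16(W), 18(W), 19(W), all W → L
n=21: reaches L-position 14 → W
n=22: reaches L-position 20 → W
n=23: reaches L-position 0 → W
n=24: reaches L-position 20 → W
n=25: reaches L-position 20 → W
n=26: only reaches 13(W), 24(W), 25(W), all W → L
n=27: reaches L-position 26 → W
n=28: reaches L-position 14 → W
n=29: reaches L-position 0 → W
n=30: reaches L-position 20 → W
n=31: reaches L-position 0 → W
n=32: only reaches 16(W), 24(W), 28(W), 30(W), 31(W), all W → L
Reading off the rows marked L gives the requested list; there are 8 such values of n.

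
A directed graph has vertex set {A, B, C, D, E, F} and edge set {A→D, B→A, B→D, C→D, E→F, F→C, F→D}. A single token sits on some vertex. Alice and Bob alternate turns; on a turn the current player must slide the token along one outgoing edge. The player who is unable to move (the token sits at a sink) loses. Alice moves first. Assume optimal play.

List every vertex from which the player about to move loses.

D, E

Build the W/L table. Terminal = L. A non-terminal position is W if it has a move to some L; otherwise it is L.
Every edge goes from a vertex to one that appears earlier in the order D, C, F, E, A, B, so processing vertices in that order labels each vertex after all of its successors.
D: no outgoing edge → L
C: reaches L-position D → W
F: reaches L-position D → W
E: only reaches F(W), which is W → L
A: reaches L-position D → W
B: reaches L-position D → W
The losing starting vertices are exactly the entries labelled L in this table (2 of them).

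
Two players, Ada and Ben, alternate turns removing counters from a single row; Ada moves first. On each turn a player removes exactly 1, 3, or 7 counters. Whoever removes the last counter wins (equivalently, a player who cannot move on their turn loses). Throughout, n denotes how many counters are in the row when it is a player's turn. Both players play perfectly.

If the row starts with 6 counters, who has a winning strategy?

Ben wins.

Label each position W (a win for the player to move) or L (a loss). A position with no legal move is L; any other position is W exactly when some move reaches an L, and L when every move reaches a W.
n=0: no move → L
n=1: →0(L), so W
n=2: →1(W) only, which is W, so L
n=3: →2(L), so W
n=4: →3(W), 1(W) — all W, so L
n=5: →4(L), so W
n=6: →5(W), 3(W) — all W, so L
Every move from 6 reaches a W position, so the mover loses.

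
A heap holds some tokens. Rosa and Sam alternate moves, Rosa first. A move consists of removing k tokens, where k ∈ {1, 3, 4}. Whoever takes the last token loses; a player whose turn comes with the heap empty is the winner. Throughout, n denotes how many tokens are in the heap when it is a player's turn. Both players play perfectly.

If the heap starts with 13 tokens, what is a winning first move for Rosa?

Compute win/loss labels from the base case upward. A position with no move is W. Any other position is W if it can reach an L in one move, else L.
n=0: no move; the opponent has just taken the last token and therefore loses → W
n=1: only reaches 0(W), which is W → L
n=2: reaches L-position 1 → W
n=3: only reaches 2(W), 0(W), all W → L
n=4: reaches L-position 3 → W
n=5: reaches L-position 1 → W
n=6: reaches L-position 3 → W
n=7: reaches L-position 3 → W
n=8: only reaches 7(W), 5(W), 4(W), all W → L
n=9: reaches L-position 8 → W
n=10: only reaches 9(W), 7(W), 6(W), all W → L
n=11: reaches L-position 10 → W
n=12: reaches L-position 8 → W
n=13: reaches L-position 10 → W
From 13, the L positions reachable in one move are: 10.

Remove 3, leaving 10.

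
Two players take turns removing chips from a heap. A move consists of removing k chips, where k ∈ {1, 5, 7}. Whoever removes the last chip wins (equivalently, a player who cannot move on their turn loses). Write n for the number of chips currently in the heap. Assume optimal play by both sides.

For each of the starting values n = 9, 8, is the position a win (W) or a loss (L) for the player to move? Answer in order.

9: W, 8: L

Work bottom-up. With no move the player to move loses. Otherwise the position is W if at least one move leads to an L position for the opponent, and L if every move leads to a W.
n=0: no move → L
n=1: reaches L-position 0 → W
n=2: only reaches 1(W), which is W → L
n=3: reaches L-position 2 → W
n=4: only reaches 3(W), which is W → L
n=5: reaches L-position 4 → W
n=6: only reaches 5(W), 1(W), all W → L
n=7: reaches L-position 6 → W
n=8: only reaches 7(W), 3(W), 1(W), all W → L
n=9: reaches L-position 8 → W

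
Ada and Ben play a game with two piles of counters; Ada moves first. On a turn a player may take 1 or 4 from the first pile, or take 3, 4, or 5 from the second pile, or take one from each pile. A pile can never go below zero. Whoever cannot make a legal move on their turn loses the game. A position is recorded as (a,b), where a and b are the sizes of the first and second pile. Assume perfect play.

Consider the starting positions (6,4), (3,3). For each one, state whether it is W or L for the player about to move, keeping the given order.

(6,4): L, (3,3): W

Compute win/loss labels from the base case upward. A position with no move is L. Any other position is W if it can reach an L in one move, else L.
No move ever increases a pile, so every position that can arise here has a ≤ 6 and b ≤ 4; it is enough to label the cells with 0 ≤ a ≤ 6 and 0 ≤ b ≤ 4.
Every move lowers a or b (never raises either), so fill the grid row by row in increasing a, and left to right within a row: each cell's successors are then already labelled.
      b=0  b=1  b=2  b=3  b=4
a=0:    L    L    L    W    W
a=1:    W    W    W    W    L
a=2:    L    L    L    W    W
a=3:    W    W    W    W    L
a=4:    W    W    W    L    W
a=5:    L    L    L    W    W
a=6:    W    W    W    W    L
Cells with no legal move (terminal, hence L): (0,0), (0,1), (0,2).
The remaining L cells, each justified by listing all of its moves:
(1,4): L (options (0,4)(W), (1,1)(W), (1,0)(W), (0,3)(W) are all W)
(2,0): L (sole option (1,0)(W) is W)
(2,1): L (options (1,1)(W), (1,0)(W) are all W)
(2,2): L (options (1,2)(W), (1,1)(W) are all W)
(3,4): L (options (2,4)(W), (3,1)(W), (3,0)(W), (2,3)(W) are all W)
(4,3): L (options (3,3)(W), (0,3)(W), (4,0)(W), (3,2)(W) are all W)
(5,0): L (options (4,0)(W), (1,0)(W) are all W)
(5,1): L (options (4,1)(W), (1,1)(W), (4,0)(W) are all W)
(5,2): L (options (4,2)(W), (1,2)(W), (4,1)(W) are all W)
(6,4): L (options (5,4)(W), (2,4)(W), (6,1)(W), (6,0)(W), (5,3)(W) are all W)
Every other cell has at least one move into one of the L cells above, so it is W.
(6,4): one of the L cells justified above, so L
(3,3): the move to (2,2) reaches an L cell, so W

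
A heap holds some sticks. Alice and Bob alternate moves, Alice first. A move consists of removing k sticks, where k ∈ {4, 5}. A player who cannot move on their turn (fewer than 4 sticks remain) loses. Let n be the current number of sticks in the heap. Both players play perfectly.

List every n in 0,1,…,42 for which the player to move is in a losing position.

0, 1, 2, 3, 9, 10, 11, 12, 18, 19, 20, 21, 27, 28, 29, 30, 36, 37, 38, 39

Classify positions by backward induction: terminal positions (no move available) are L. From any other position, the mover wins iff some move reaches an L.
n=0: no move → L
n=1: no move → L
n=2: no move → L
n=3: no move → L
n=4: W (go to 0, an L position)
n=5: W (go to 1, an L position)
n=6: W (go to 2, an L position)
n=7: W (go to 3, an L position)
n=8: W (go to 3, an L position)
n=9: L (options 5(W), 4(W) are all W)
n=10: L (options 6(W), 5(W) are all W)
n=11: L (options 7(W), 6(W) are all W)
n=12: L (options 8(W), 7(W) are all W)
n=13: W (go to 9, an L position)
n=14: W (go to 10, an L position)
n=15: W (go to 11, an L position)
n=16: W (go to 12, an L position)
n=17: W (go to 12, an L position)
n=18: L (options 14(W), 13(W) are all W)
n=19: L (options 15(W), 14(W) are all W)
n=20: L (options 16(W), 15(W) are all W)
n=21: L (options 17(W), 16(W) are all W)
n=22: W (go to 18, an L position)
n=23: W (go to 19, an L position)
n=24: W (go to 20, an L position)
n=25: W (go to 21, an L position)
n=26: W (go to 21, an L position)
n=27: L (options 23(W), 22(W) are all W)
n=28: L (options 24(W), 23(W) are all W)
n=29: L (options 25(W), 24(W) are all W)
n=30: L (options 26(W), 25(W) are all W)
n=31: W (go to 27, an L position)
n=32: W (go to 28, an L position)
n=33: W (go to 29, an L position)
n=34: W (go to 30, an L position)
n=35: W (go to 30, an L position)
n=36: L (options 32(W), 31(W) are all W)
n=37: L (options 33(W), 32(W) are all W)
n=38: L (options 34(W), 33(W) are all W)
n=39: L (options 35(W), 34(W) are all W)
n=40: W (go to 36, an L position)
n=41: W (go to 37, an L position)
n=42: W (go to 38, an L position)
The losing starting values of n are exactly the entries labelled L in this table (20 of them).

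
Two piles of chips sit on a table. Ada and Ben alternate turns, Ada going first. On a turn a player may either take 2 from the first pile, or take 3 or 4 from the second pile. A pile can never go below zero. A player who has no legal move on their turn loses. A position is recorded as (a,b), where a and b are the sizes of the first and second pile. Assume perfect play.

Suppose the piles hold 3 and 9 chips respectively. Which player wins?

Use the standard recursion: the mover loses at a terminal position; elsewhere, the mover wins exactly when some move hands the opponent an L position.
No move ever increases a pile, so every position that can arise here has a ≤ 3 and b ≤ 9; it is enough to label the cells with 0 ≤ a ≤ 3 and 0 ≤ b ≤ 9.
Every move lowers a or b (never raises either), so fill the grid row by row in increasing a, and left to right within a row: each cell's successors are then already labelled.
      b=0  b=1  b=2  b=3  b=4  b=5  b=6  b=7  b=8  b=9
a=0:    L    L    L    W    W    W    W    L    L    L
a=1:    L    L    L    W    W    W    W    L    L    L
a=2:    W    W    W    L    L    L    W    W    W    W
a=3:    W    W    W    L    L    L    W    W    W    W
Cells with no legal move (terminal, hence L): (0,0), (0,1), (0,2), (1,0), (1,1), (1,2).
The remaining L cells, each justified by listing all of its moves:
(0,7): →(0,4)(W), (0,3)(W) — all W, so L
(0,8): →(0,5)(W), (0,4)(W) — all W, so L
(0,9): →(0,6)(W), (0,5)(W) — all W, so L
(1,7): →(1,4)(W), (1,3)(W) — all W, so L
(1,8): →(1,5)(W), (1,4)(W) — all W, so L
(1,9): →(1,6)(W), (1,5)(W) — all W, so L
(2,3): →(0,3)(W), (2,0)(W) — all W, so L
(2,4): →(0,4)(W), (2,1)(W), (2,0)(W) — all W, so L
(2,5): →(0,5)(W), (2,2)(W), (2,1)(W) — all W, so L
(3,3): →(1,3)(W), (3,0)(W) — all W, so L
(3,4): →(1,4)(W), (3,1)(W), (3,0)(W) — all W, so L
(3,5): →(1,5)(W), (3,2)(W), (3,1)(W) — all W, so L
Every other cell has at least one move into one of the L cells above, so it is W.
From (3,9) Ada can move to (1,9), reaching an L position.

Ada wins.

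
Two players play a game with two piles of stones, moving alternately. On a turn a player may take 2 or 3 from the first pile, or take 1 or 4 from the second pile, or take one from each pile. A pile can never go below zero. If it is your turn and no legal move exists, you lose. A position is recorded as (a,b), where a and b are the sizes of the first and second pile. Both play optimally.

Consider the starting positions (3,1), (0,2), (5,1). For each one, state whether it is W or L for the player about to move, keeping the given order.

(3,1): L, (0,2): L, (5,1): W

Compute win/loss labels from the base case upward. A position with no move is L. Any other position is W if it can reach an L in one move, else L.
No move ever increases a pile, so every position that can arise here has a ≤ 5 and b ≤ 2; it is enough to label the cells with 0 ≤ a ≤ 5 and 0 ≤ b ≤ 2.
Every move lowers a or b (never raises either), so fill the grid row by row in increasing a, and left to right within a row: each cell's successors are then already labelled.
      b=0  b=1  b=2
a=0:    L    W    L
a=1:    L    W    L
a=2:    W    W    W
a=3:    W    L    W
a=4:    W    L    W
a=5:    L    W    W
Cells with no legal move (terminal, hence L): (0,0), (1,0).
The remaining L cells, each justified by listing all of its moves:
(0,2): L (sole option (0,1)(W) is W)
(1,2): L (options (1,1)(W), (0,1)(W) are all W)
(3,1): L (options (1,1)(W), (0,1)(W), (3,0)(W), (2,0)(W) are all W)
(4,1): L (options (2,1)(W), (1,1)(W), (4,0)(W), (3,0)(W) are all W)
(5,0): L (options (3,0)(W), (2,0)(W) are all W)
Every other cell has at least one move into one of the L cells above, so it is W.
(3,1): one of the L cells justified above, so L
(0,2): one of the L cells justified above, so L
(5,1): the move to (3,1) reaches an L cell, so W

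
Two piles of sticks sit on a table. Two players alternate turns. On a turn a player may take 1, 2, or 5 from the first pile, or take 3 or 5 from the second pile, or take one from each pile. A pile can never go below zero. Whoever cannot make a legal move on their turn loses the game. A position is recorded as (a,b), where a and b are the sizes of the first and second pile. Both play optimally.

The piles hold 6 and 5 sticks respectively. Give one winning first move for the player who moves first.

Move to (4,5).

Positions with no move are L. A position that does have a move is losing for the player to move precisely when every available move leads to a winning position for the opponent. Fill in the labels:
No move ever increases a pile, so every position that can arise here has a ≤ 6 and b ≤ 5; it is enough to label the cells with 0 ≤ a ≤ 6 and 0 ≤ b ≤ 5.
Every move lowers a or b (never raises either), so fill the grid row by row in increasing a, and left to right within a row: each cell's successors are then already labelled.
      b=0  b=1  b=2  b=3  b=4  b=5
a=0:    L    L    L    W    W    W
a=1:    W    W    W    W    L    L
a=2:    W    W    W    L    W    W
a=3:    L    L    L    W    W    W
a=4:    W    W    W    W    L    L
a=5:    W    W    W    L    W    W
a=6:    L    L    L    W    W    W
Cells with no legal move (terminal, hence L): (0,0), (0,1), (0,2).
The remaining L cells, each justified by listing all of its moves:
(1,4): moves to (0,4)(W), (1,1)(W), (0,3)(W); every one is W ⇒ L
(1,5): moves to (0,5)(W), (1,2)(W), (1,0)(W), (0,4)(W); every one is W ⇒ L
(2,3): moves to (1,3)(W), (0,3)(W), (2,0)(W), (1,2)(W); every one is W ⇒ L
(3,0): moves to (2,0)(W), (1,0)(W); every one is W ⇒ L
(3,1): moves to (2,1)(W), (1,1)(W), (2,0)(W); every one is W ⇒ L
(3,2): moves to (2,2)(W), (1,2)(W), (2,1)(W); every one is W ⇒ L
(4,4): moves to (3,4)(W), (2,4)(W), (4,1)(W), (3,3)(W); every one is W ⇒ L
(4,5): moves to (3,5)(W), (2,5)(W), (4,2)(W), (4,0)(W), (3,4)(W); every one is W ⇒ L
(5,3): moves to (4,3)(W), (3,3)(W), (0,3)(W), (5,0)(W), (4,2)(W); every one is W ⇒ L
(6,0): moves to (5,0)(W), (4,0)(W), (1,0)(W); every one is W ⇒ L
(6,1): moves to (5,1)(W), (4,1)(W), (1,1)(W), (5,0)(W); every one is W ⇒ L
(6,2): moves to (5,2)(W), (4,2)(W), (1,2)(W), (5,1)(W); every one is W ⇒ L
Every other cell has at least one move into one of the L cells above, so it is W.
From (6,5), the L positions reachable in one move are: (4,5), (1,5), (6,2), (6,0). Any move reaching one of these is winning.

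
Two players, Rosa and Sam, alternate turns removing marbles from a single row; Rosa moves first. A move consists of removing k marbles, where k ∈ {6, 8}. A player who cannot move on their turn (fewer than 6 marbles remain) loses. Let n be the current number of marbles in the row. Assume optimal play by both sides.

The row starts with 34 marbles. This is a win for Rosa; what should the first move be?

Classify positions by backward induction: terminal positions (no move available) are L. From any other position, the mover wins iff some move reaches an L.
n=0: no move → L
n=1: no move → L
n=2: no move → L
n=3: no move → L
n=4: no move → L
n=5: no move → L
n=6: W (go to 0, an L position)
n=7: W (go to 1, an L position)
n=8: W (go to 2, an L position)
n=9: W (go to 3, an L position)
n=10: W (go to 4, an L position)
n=11: W (go to 5, an L position)
n=12: W (go to 4, an L position)
n=13: W (go to 5, an L position)
n=14: L (options 8(W), 6(W) are all W)
n=15: L (options 9(W), 7(W) are all W)
n=16: L (options 10(W), 8(W) are all W)
n=17: L (options 11(W), 9(W) are all W)
n=18: L (options 12(W), 10(W) are all W)
n=19: L (options 13(W), 11(W) are all W)
n=20: W (go to 14, an L position)
n=21: W (go to 15, an L position)
n=22: W (go to 16, an L position)
n=23: W (go to 17, an L position)
n=24: W (go to 18, an L position)
n=25: W (go to 19, an L position)
n=26: W (go to 18, an L position)
n=27: W (go to 19, an L position)
n=28: L (options 22(W), 20(W) are all W)
n=29: L (options 23(W), 21(W) are all W)
n=30: L (options 24(W), 22(W) are all W)
n=31: L (options 25(W), 23(W) are all W)
n=32: L (options 26(W), 24(W) are all W)
n=33: L (options 27(W), 25(W) are all W)
n=34: W (go to 28, an L position)
From 34, the L positions reachable in one move are: 28.

Remove 6, leaving 28.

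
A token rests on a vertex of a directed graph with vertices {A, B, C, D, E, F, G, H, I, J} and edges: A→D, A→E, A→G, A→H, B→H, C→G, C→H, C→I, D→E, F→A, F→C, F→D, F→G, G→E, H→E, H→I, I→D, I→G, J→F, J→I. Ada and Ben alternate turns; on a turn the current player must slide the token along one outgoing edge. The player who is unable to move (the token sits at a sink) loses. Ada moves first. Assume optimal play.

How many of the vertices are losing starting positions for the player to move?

4

Positions with no move are L. A position that does have a move is losing for the player to move precisely when every available move leads to a winning position for the opponent. Fill in the labels:
Every edge goes from a vertex to one that appears earlier in the order E, G, D, I, H, C, A, F, B, J, so processing vertices in that order labels each vertex after all of its successors.
E: no outgoing edge → L
G: W (go to E, an L position)
D: W (go to E, an L position)
I: L (options D(W), G(W) are all W)
H: W (go to I, an L position)
C: W (go to I, an L position)
A: W (go to E, an L position)
F: L (options A(W), C(W), D(W), G(W) are all W)
B: L (sole option H(W) is W)
J: W (go to F, an L position)
The L vertices are B, E, F, I; that is 4 in all.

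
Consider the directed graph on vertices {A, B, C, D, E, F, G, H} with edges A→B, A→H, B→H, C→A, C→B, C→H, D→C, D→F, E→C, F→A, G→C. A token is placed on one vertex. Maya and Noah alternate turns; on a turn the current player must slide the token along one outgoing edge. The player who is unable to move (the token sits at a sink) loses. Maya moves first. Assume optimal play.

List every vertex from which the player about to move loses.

E, F, G, H

Positions with no move are L. A position that does have a move is losing for the player to move precisely when every available move leads to a winning position for the opponent. Fill in the labels:
Every edge goes from a vertex to one that appears earlier in the order H, B, A, C, F, D, E, G, so processing vertices in that order labels each vertex after all of its successors.
H: no outgoing edge → L
B: W (go to H, an L position)
A: W (go to H, an L position)
C: W (go to H, an L position)
F: L (sole option A(W) is W)
D: W (go to F, an L position)
E: L (sole option C(W) is W)
G: L (sole option C(W) is W)
Reading off the rows marked L gives the requested list; there are 4 such vertices.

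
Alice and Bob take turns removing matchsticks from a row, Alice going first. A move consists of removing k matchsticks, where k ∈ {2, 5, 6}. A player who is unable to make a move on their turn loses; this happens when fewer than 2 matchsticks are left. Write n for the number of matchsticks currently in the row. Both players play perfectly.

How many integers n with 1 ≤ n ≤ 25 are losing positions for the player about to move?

9

Build the W/L table. Terminal = L. A non-terminal position is W if it has a move to some L; otherwise it is L.
n=0: no move → L
n=1: no move → L
n=2: reaches L-position 0 → W
n=3: reaches L-position 1 → W
n=4: only reaches 2(W), which is W → L
n=5: reaches L-position 0 → W
n=6: reaches L-position 4 → W
n=7: reaches L-position 1 → W
n=8: only reaches 6(W), 3(W), 2(W), all W → L
n=9: reaches L-position 4 → W
n=10: reaches L-position 8 → W
n=11: only reaches 9(W), 6(W), 5(W), all W → L
n=12: only reaches 10(W), 7(W), 6(W), all W → L
n=13: reaches L-position 11 → W
n=14: reaches L-position 12 → W
n=15: only reaches 13(W), 10(W), 9(W), all W → L
n=16: reaches L-position 11 → W
n=17: reaches L-position 15 → W
n=18: reaches L-position 12 → W
n=19: only reaches 17(W), 14(W), 13(W), all W → L
n=20: reaches L-position 15 → W
n=21: reaches L-position 19 → W
n=22: only reaches 20(W), 17(W), 16(W), all W → L
n=23: only reaches 21(W), 18(W), 17(W), all W → L
n=24: reaches L-position 22 → W
n=25: reaches L-position 23 → W
L entries with 1 ≤ n ≤ 25 (n=0 is outside the asked range and is not counted): n = 1, 4, 8, 11, 12, 15, 19, 22, 23; that makes 9.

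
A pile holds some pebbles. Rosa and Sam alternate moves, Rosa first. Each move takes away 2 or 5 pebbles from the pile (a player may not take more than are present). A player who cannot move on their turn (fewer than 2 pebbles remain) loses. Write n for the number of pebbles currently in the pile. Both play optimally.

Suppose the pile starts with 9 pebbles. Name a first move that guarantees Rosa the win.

Remove 2, leaving 7.

Use the standard recursion: the mover loses at a terminal position; elsewhere, the mover wins exactly when some move hands the opponent an L position.
n=0: no move → L
n=1: no move → L
n=2: W (go to 0, an L position)
n=3: W (go to 1, an L position)
n=4: L (sole option 2(W) is W)
n=5: W (go to 0, an L position)
n=6: W (go to 4, an L position)
n=7: L (options 5(W), 2(W) are all W)
n=8: L (options 6(W), 3(W) are all W)
n=9: W (go to 7, an L position)
From 9, the L positions reachable in one move are: 7, 4. Any move reaching one of these is winning.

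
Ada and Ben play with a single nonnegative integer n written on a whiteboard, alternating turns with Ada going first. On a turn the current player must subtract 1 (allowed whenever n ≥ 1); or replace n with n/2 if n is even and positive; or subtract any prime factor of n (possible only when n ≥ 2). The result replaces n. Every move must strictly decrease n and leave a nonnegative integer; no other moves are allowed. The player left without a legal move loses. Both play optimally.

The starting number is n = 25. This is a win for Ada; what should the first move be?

Move to 20.

Classify positions by backward induction: terminal positions (no move available) are L. From any other position, the mover wins iff some move reaches an L.
n=0: no move → L
n=1: →0(L), so W
n=2: →0(L), so W
n=3: →0(L), so W
n=4: →2(W), 3(W) — all W, so L
n=5: →0(L), so W
n=6: →4(L), so W
n=7: →0(L), so W
n=8: →4(L), so W
n=9: →6(W), 8(W) — all W, so L
n=10: →9(L), so W
n=11: →0(L), so W
n=12: →9(L), so W
n=13: →0(L), so W
n=14: →7(W), 12(W), 13(W) — all W, so L
n=15: →14(L), so W
n=16: →14(L), so W
n=17: →0(L), so W
n=18: →9(L), so W
n=19: →0(L), so W
n=20: →10(W), 15(W), 18(W), 19(W) — all W, so L
n=21: →14(L), so W
n=22: →20(L), so W
n=23: →0(L), so W
n=24: →12(W), 21(W), 22(W), 23(W) — all W, so L
n=25: →20(L), so W
From 25, the L positions reachable in one move are: 20, 24. Any move reaching one of these is winning.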